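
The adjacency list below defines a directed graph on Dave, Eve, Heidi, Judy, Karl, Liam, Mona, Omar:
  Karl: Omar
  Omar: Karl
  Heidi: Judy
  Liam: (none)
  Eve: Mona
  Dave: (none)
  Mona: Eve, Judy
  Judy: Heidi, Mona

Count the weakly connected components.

4

From Dave: component {Dave}.
From Eve: component {Eve, Heidi, Judy, Mona}.
From Karl: component {Karl, Omar}.
From Liam: component {Liam}.
That's 4 components.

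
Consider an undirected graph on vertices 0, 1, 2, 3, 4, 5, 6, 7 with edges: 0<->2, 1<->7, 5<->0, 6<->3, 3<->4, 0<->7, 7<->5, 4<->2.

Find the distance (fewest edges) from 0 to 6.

4

Distance 0: 0.
Distance 1: 2, 5, 7.
Distance 2: 1, 4.
Distance 3: 3.
Distance 4: 6 — contains 6.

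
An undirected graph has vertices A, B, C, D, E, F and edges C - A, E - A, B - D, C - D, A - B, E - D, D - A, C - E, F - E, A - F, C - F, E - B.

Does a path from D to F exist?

Yes

Explore from D.
Distance 1: reach A, B, C, E.
Distance 2: reach F.
Found F.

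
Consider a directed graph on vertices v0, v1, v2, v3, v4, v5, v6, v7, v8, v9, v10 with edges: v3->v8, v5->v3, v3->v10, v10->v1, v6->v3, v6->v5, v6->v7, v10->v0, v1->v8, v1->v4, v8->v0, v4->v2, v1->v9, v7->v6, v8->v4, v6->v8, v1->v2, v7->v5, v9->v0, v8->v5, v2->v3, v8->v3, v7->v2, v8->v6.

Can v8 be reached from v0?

v0 has no outgoing edges, so nothing is reachable from it.

No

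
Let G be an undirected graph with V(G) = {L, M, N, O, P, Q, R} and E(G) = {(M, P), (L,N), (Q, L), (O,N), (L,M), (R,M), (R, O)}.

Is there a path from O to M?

Yes

Explore from O.
Distance 1: reach N, R.
Distance 2: reach L, M.
Found M.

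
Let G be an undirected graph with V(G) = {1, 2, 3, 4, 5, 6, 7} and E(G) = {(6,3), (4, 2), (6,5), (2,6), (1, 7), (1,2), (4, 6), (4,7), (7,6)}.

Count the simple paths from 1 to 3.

6

1–2–4–6–3
1–2–4–7–6–3
1–2–6–3
1–7–4–2–6–3
1–7–4–6–3
1–7–6–3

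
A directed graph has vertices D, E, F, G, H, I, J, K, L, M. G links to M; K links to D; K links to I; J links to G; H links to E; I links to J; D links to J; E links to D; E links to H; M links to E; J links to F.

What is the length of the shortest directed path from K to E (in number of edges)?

5

Distance 0: K.
Distance 1: D, I.
Distance 2: J.
Distance 3: F, G.
Distance 4: M.
Distance 5: E — contains E.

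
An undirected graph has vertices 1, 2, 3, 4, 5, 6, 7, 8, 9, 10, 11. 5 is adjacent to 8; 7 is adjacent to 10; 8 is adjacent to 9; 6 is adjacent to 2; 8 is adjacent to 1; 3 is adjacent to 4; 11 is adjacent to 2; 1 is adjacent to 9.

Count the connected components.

From 1: component {1, 5, 8, 9}.
From 2: component {2, 6, 11}.
From 3: component {3, 4}.
From 7: component {7, 10}.
That's 4 components.

4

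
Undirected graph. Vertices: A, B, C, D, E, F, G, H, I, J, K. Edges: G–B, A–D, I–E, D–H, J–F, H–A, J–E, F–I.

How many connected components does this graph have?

5

From A: component {A, D, H}.
From B: component {B, G}.
From C: component {C}.
From E: component {E, F, I, J}.
From K: component {K}.
That's 5 components.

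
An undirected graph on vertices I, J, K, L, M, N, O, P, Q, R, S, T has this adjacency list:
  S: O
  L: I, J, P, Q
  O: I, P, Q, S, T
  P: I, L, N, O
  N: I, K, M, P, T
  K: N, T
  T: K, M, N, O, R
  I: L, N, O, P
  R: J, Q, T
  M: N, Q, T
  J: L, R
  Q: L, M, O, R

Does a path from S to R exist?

Explore from S.
Distance 1: reach O.
Distance 2: reach I, P, Q, T.
Distance 3: reach K, L, M, N, R.
Found R.

Yes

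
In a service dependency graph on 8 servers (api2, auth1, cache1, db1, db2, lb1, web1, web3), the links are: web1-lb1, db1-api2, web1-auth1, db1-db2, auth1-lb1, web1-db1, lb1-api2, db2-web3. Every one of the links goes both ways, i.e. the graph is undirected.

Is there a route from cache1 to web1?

cache1 has no edges, so nothing is reachable from it.

No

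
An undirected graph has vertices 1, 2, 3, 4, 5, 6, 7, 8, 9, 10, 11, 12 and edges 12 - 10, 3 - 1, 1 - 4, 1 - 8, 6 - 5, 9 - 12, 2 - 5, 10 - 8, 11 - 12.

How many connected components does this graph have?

From 1: component {1, 3, 4, 8, 9, 10, 11, 12}.
From 2: component {2, 5, 6}.
From 7: component {7}.
That's 3 components.

3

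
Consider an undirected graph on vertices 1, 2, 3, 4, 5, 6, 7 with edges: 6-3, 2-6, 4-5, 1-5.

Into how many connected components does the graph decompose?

3

From 1: component {1, 4, 5}.
From 2: component {2, 3, 6}.
From 7: component {7}.
That's 3 components.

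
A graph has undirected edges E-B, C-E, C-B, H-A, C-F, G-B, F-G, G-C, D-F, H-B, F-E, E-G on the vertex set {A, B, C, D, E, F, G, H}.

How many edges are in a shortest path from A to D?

5

Distance 0: A.
Distance 1: H.
Distance 2: B.
Distance 3: C, E, G.
Distance 4: F.
Distance 5: D — contains D.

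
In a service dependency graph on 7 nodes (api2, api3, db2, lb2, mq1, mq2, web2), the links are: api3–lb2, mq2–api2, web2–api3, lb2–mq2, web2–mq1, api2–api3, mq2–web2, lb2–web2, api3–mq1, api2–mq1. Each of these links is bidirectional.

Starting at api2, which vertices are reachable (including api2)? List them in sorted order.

Start at api2.
Its neighbours: api3, mq1, mq2.
Then their neighbours: lb2, web2.
Nothing further is reachable.

api2, api3, lb2, mq1, mq2, web2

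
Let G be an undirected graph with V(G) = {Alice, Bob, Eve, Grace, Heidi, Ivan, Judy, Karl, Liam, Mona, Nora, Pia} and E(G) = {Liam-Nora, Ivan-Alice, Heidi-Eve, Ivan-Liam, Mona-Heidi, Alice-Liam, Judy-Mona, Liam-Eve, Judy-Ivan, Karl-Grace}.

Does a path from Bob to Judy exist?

Bob has no edges, so nothing is reachable from it.

No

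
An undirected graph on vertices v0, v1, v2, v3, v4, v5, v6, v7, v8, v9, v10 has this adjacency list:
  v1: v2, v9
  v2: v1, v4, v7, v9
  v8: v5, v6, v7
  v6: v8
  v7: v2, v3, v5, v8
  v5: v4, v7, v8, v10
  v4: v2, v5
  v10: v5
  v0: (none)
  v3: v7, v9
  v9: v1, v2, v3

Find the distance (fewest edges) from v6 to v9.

4

Distance 0: v6.
Distance 1: v8.
Distance 2: v5, v7.
Distance 3: v2, v3, v4, v10.
Distance 4: v1, v9 — contains v9.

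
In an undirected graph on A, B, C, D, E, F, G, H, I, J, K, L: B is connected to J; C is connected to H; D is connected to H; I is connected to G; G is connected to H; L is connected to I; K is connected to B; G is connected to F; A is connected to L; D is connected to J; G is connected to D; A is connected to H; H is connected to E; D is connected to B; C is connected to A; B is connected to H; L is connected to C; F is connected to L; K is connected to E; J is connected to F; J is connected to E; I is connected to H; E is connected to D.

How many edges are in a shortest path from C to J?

3

Distance 0: C.
Distance 1: A, H, L.
Distance 2: B, D, E, F, G, I.
Distance 3: J, K — contains J.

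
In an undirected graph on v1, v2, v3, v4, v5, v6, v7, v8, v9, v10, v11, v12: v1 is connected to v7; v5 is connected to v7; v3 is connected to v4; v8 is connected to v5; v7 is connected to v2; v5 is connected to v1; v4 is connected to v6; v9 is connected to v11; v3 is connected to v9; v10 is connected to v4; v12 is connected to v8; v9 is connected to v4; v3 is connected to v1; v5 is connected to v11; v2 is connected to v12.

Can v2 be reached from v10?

Yes

Explore from v10.
Distance 1: reach v4.
Distance 2: reach v3, v6, v9.
Distance 3: reach v1, v11.
Distance 4: reach v5, v7.
Distance 5: reach v2, v8.
Found v2.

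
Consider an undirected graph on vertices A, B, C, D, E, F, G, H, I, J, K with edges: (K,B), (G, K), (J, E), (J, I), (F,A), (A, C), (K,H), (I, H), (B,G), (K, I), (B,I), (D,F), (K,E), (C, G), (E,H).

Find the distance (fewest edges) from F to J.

6

Distance 0: F.
Distance 1: A, D.
Distance 2: C.
Distance 3: G.
Distance 4: B, K.
Distance 5: E, H, I.
Distance 6: J — contains J.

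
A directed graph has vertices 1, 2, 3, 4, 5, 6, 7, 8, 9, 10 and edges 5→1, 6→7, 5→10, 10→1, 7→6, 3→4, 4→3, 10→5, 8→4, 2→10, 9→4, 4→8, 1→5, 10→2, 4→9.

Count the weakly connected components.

3

From 1: component {1, 2, 5, 10}.
From 3: component {3, 4, 8, 9}.
From 6: component {6, 7}.
That's 3 components.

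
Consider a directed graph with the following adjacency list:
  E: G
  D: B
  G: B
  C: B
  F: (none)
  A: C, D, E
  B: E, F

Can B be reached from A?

Yes

Explore from A.
Distance 1: reach C, D, E.
Distance 2: reach B, G.
Found B.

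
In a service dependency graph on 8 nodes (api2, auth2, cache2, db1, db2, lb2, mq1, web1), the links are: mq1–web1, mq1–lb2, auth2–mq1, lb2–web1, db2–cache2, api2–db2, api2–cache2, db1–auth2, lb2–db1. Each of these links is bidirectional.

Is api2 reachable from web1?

Explore from web1.
Distance 1: reach lb2, mq1.
Distance 2: reach auth2, db1.
The search is exhausted without reaching api2; it lies in a different component.

No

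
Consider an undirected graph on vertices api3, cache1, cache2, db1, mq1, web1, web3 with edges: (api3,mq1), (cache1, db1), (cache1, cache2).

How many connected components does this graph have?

From api3: component {api3, mq1}.
From cache1: component {cache1, cache2, db1}.
From web1: component {web1}.
From web3: component {web3}.
That's 4 components.

4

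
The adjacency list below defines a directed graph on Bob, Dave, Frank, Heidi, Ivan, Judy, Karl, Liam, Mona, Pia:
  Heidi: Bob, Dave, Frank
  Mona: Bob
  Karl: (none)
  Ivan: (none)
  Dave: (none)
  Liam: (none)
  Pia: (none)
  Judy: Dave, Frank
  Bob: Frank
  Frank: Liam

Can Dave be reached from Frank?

Explore from Frank.
Distance 1: reach Liam.
The search from Frank is exhausted; no directed path reaches Dave.

No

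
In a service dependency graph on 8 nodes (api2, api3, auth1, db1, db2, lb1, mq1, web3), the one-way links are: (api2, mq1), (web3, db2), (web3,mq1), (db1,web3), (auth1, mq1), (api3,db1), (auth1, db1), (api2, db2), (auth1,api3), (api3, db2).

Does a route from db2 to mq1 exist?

db2 has no outgoing edges, so nothing is reachable from it.

No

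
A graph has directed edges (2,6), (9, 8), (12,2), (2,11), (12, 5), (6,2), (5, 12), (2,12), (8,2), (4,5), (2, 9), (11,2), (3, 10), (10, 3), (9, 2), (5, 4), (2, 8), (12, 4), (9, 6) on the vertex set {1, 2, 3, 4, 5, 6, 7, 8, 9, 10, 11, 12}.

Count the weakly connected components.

From 1: component {1}.
From 2: component {2, 4, 5, 6, 8, 9, 11, 12}.
From 3: component {3, 10}.
From 7: component {7}.
That's 4 components.

4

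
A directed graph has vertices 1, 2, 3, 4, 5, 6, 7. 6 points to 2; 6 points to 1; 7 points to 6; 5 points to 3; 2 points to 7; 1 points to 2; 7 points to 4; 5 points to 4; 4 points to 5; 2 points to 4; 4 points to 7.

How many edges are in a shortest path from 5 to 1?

Distance 0: 5.
Distance 1: 3, 4.
Distance 2: 7.
Distance 3: 6.
Distance 4: 1, 2 — contains 1.

4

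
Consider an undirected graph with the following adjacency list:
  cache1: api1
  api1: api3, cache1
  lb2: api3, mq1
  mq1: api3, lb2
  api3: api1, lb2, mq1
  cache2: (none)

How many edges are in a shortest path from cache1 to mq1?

3

Distance 0: cache1.
Distance 1: api1.
Distance 2: api3.
Distance 3: lb2, mq1 — contains mq1.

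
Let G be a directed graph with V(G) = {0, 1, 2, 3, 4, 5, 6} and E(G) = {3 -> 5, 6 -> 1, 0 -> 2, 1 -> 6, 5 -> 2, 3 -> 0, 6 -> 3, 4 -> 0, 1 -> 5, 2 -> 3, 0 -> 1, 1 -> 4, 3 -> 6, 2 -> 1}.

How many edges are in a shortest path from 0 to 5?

2

Distance 0: 0.
Distance 1: 1, 2.
Distance 2: 3, 4, 5, 6 — contains 5.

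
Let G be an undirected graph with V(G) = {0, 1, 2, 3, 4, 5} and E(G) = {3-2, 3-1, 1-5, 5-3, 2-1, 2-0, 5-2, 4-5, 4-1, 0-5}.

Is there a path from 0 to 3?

Explore from 0.
Distance 1: reach 2, 5.
Distance 2: reach 1, 3, 4.
Found 3.

Yes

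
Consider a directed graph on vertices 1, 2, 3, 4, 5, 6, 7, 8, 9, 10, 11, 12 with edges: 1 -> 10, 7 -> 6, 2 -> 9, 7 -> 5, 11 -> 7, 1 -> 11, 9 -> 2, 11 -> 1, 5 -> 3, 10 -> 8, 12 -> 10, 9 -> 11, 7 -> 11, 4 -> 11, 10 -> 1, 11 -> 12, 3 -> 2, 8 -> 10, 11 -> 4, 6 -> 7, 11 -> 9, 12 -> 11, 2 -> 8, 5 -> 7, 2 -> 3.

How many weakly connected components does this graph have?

From 1: component {1, 2, 3, 4, 5, 6, 7, 8, 9, 10, 11, 12}.
That's 1 component.

1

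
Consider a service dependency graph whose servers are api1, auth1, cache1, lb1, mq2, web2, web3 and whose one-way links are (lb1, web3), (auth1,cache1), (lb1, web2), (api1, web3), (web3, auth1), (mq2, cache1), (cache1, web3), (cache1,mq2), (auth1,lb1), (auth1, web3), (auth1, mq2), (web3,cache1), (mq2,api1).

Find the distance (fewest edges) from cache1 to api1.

Distance 0: cache1.
Distance 1: mq2, web3.
Distance 2: api1, auth1 — contains api1.

2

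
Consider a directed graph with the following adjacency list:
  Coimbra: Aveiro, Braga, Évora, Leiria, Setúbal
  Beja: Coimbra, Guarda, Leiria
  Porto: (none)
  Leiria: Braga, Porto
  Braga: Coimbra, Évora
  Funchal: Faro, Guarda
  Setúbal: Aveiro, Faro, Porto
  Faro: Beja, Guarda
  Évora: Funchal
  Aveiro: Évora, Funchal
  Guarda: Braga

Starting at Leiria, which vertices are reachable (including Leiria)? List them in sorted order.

Aveiro, Beja, Braga, Coimbra, Évora, Faro, Funchal, Guarda, Leiria, Porto, Setúbal

Start at Leiria.
Its neighbours: Braga, Porto.
Then their neighbours: Coimbra, Évora.
Then next layer: Aveiro, Funchal, Setúbal.
Then next layer: Faro, Guarda.
Then next layer: Beja.
Every vertex is now reached.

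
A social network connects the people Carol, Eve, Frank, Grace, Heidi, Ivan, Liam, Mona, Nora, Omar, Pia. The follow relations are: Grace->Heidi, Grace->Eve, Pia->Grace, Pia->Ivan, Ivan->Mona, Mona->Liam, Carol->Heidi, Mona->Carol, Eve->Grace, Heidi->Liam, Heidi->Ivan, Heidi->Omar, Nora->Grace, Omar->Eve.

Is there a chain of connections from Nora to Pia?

Explore from Nora.
Distance 1: reach Grace.
Distance 2: reach Eve, Heidi.
Distance 3: reach Ivan, Liam, Omar.
Distance 4: reach Mona.
Distance 5: reach Carol.
The search from Nora is exhausted; no directed path reaches Pia.

No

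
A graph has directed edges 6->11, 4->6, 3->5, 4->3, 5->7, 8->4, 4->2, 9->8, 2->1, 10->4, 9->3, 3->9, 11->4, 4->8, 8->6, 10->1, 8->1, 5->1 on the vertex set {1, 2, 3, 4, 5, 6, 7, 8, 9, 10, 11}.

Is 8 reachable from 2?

Explore from 2.
Distance 1: reach 1.
The search from 2 is exhausted; no directed path reaches 8.

No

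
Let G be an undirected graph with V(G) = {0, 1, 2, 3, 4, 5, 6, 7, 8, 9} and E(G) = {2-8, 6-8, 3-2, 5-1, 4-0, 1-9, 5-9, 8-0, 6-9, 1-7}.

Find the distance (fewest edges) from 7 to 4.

6

Distance 0: 7.
Distance 1: 1.
Distance 2: 5, 9.
Distance 3: 6.
Distance 4: 8.
Distance 5: 0, 2.
Distance 6: 3, 4 — contains 4.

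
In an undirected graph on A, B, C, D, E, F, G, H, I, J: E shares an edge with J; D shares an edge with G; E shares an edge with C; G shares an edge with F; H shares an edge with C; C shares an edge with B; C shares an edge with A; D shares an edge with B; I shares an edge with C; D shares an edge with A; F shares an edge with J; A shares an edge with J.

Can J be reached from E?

Explore from E.
Distance 1: reach C, J.
Found J.

Yes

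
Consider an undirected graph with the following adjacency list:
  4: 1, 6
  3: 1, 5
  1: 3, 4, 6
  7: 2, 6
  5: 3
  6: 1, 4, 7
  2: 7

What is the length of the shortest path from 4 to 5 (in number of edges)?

Distance 0: 4.
Distance 1: 1, 6.
Distance 2: 3, 7.
Distance 3: 2, 5 — contains 5.

3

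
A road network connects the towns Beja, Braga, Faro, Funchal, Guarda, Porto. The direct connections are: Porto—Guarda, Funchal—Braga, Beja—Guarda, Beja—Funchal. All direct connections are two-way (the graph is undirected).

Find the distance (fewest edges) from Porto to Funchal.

Distance 0: Porto.
Distance 1: Guarda.
Distance 2: Beja.
Distance 3: Funchal — contains Funchal.

3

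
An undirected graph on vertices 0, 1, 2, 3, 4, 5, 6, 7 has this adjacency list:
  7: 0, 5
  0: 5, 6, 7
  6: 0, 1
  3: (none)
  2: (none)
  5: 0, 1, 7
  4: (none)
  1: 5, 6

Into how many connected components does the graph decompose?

From 0: component {0, 1, 5, 6, 7}.
From 2: component {2}.
From 3: component {3}.
From 4: component {4}.
That's 4 components.

4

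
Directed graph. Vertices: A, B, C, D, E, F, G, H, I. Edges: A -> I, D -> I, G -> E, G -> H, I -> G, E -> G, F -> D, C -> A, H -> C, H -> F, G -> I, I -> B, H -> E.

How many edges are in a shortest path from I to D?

4

Distance 0: I.
Distance 1: B, G.
Distance 2: E, H.
Distance 3: C, F.
Distance 4: A, D — contains D.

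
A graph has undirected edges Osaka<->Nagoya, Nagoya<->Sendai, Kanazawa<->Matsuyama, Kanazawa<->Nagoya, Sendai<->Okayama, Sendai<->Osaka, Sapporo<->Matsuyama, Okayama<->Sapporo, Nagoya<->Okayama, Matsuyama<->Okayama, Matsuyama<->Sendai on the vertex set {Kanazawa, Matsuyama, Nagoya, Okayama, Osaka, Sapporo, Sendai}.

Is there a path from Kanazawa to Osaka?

Yes

Explore from Kanazawa.
Distance 1: reach Matsuyama, Nagoya.
Distance 2: reach Okayama, Osaka, Sapporo, Sendai.
Found Osaka.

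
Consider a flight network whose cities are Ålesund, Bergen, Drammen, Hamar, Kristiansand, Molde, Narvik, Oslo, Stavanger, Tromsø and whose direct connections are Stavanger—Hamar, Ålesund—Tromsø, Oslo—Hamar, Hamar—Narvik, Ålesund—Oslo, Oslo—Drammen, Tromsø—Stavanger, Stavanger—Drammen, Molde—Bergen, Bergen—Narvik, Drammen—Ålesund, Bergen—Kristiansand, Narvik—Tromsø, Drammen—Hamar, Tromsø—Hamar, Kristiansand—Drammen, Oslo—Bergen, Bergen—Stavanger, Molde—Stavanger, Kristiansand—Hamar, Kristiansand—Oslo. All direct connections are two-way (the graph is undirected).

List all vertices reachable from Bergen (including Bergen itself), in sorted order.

Ålesund, Bergen, Drammen, Hamar, Kristiansand, Molde, Narvik, Oslo, Stavanger, Tromsø

Start at Bergen.
Its neighbours: Kristiansand, Molde, Narvik, Oslo, Stavanger.
Then their neighbours: Ålesund, Drammen, Hamar, Tromsø.
Every vertex is now reached.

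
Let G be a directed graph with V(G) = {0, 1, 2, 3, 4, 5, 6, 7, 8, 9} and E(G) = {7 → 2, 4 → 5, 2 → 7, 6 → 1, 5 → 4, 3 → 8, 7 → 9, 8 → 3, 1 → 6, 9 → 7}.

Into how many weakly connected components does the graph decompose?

5

From 0: component {0}.
From 1: component {1, 6}.
From 2: component {2, 7, 9}.
From 3: component {3, 8}.
From 4: component {4, 5}.
That's 5 components.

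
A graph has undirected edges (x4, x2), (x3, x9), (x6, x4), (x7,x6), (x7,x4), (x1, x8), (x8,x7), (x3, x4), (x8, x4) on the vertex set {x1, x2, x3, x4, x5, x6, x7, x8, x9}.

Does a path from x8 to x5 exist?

Explore from x8.
Distance 1: reach x1, x4, x7.
Distance 2: reach x2, x3, x6.
Distance 3: reach x9.
The search is exhausted without reaching x5; it lies in a different component.

No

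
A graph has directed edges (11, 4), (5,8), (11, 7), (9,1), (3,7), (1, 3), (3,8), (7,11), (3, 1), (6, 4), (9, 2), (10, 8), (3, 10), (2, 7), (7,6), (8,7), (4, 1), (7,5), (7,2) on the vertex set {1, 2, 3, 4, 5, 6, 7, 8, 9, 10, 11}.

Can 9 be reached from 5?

No

Explore from 5.
Distance 1: reach 8.
Distance 2: reach 7.
Distance 3: reach 2, 6, 11.
Distance 4: reach 4.
Distance 5: reach 1.
Distance 6: reach 3.
Distance 7: reach 10.
The search from 5 is exhausted; no directed path reaches 9.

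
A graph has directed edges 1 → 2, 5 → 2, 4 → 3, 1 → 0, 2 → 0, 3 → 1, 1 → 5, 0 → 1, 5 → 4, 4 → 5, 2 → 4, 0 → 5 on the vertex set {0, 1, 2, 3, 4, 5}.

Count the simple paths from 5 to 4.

2

5→2→4
5→4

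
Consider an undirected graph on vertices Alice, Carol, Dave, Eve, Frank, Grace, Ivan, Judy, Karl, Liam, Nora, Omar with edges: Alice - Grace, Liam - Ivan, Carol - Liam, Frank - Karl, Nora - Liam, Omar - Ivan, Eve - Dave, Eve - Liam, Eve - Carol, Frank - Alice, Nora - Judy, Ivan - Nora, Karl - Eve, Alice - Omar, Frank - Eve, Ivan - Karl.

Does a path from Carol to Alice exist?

Explore from Carol.
Distance 1: reach Eve, Liam.
Distance 2: reach Dave, Frank, Ivan, Karl, Nora.
Distance 3: reach Alice, Judy, Omar.
Found Alice.

Yes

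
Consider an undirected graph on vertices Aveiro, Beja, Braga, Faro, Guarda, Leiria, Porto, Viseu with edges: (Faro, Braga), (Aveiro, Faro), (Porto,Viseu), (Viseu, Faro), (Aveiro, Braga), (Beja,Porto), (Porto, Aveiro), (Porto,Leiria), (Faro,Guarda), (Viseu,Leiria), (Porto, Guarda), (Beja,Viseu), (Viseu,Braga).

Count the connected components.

From Aveiro: component {Aveiro, Beja, Braga, Faro, Guarda, Leiria, Porto, Viseu}.
That's 1 component.

1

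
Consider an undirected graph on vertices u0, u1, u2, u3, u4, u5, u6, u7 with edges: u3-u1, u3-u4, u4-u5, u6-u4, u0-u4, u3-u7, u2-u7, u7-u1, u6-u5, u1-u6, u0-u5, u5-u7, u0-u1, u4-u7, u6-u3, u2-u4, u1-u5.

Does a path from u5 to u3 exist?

Explore from u5.
Distance 1: reach u0, u1, u4, u6, u7.
Distance 2: reach u2, u3.
Found u3.

Yes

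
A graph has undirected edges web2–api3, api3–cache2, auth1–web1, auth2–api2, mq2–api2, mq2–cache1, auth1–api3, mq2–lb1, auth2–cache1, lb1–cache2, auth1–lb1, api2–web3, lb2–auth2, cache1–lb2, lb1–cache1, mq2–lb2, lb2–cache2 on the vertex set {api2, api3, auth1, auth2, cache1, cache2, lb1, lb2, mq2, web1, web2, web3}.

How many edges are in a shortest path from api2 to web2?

5

Distance 0: api2.
Distance 1: auth2, mq2, web3.
Distance 2: cache1, lb1, lb2.
Distance 3: auth1, cache2.
Distance 4: api3, web1.
Distance 5: web2 — contains web2.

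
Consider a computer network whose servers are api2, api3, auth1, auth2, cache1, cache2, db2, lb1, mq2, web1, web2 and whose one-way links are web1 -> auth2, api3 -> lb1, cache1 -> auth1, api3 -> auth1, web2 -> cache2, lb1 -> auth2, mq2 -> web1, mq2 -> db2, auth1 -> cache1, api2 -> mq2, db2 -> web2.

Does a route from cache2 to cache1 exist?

cache2 has no outgoing edges, so nothing is reachable from it.

No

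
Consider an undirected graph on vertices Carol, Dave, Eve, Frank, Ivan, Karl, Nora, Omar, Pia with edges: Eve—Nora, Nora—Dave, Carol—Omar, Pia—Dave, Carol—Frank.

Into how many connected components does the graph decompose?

4

From Carol: component {Carol, Frank, Omar}.
From Dave: component {Dave, Eve, Nora, Pia}.
From Ivan: component {Ivan}.
From Karl: component {Karl}.
That's 4 components.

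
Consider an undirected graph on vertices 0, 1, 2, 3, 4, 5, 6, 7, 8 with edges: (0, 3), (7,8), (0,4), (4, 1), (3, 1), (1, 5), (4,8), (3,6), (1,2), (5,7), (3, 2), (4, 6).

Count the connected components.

1

From 0: component {0, 1, 2, 3, 4, 5, 6, 7, 8}.
That's 1 component.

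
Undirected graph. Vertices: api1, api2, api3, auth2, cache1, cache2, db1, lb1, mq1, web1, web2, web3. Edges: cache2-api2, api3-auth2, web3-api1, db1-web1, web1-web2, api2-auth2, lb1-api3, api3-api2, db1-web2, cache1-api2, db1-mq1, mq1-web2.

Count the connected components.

3

From api1: component {api1, web3}.
From api2: component {api2, api3, auth2, cache1, cache2, lb1}.
From db1: component {db1, mq1, web1, web2}.
That's 3 components.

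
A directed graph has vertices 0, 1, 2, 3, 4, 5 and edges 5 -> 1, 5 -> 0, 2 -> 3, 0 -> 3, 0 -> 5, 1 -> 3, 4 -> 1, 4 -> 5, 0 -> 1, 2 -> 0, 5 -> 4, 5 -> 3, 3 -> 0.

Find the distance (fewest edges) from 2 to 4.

Distance 0: 2.
Distance 1: 0, 3.
Distance 2: 1, 5.
Distance 3: 4 — contains 4.

3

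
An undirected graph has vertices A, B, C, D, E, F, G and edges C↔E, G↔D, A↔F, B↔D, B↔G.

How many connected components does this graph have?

3

From A: component {A, F}.
From B: component {B, D, G}.
From C: component {C, E}.
That's 3 components.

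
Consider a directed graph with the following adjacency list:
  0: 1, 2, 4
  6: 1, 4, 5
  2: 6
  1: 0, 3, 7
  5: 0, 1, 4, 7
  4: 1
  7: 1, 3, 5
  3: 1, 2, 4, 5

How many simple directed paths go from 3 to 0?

16

3→1→0
3→1→7→5→0
3→2→6→1→0
3→2→6→1→7→5→0
3→2→6→4→1→0
3→2→6→4→1→7→5→0
3→2→6→5→0
3→2→6→5→1→0
... and 8 more.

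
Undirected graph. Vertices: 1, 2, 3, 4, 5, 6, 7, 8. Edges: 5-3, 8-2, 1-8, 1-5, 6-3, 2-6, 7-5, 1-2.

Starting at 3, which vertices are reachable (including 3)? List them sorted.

Start at 3.
Its neighbours: 5, 6.
Then their neighbours: 1, 2, 7.
Then next layer: 8.
Nothing further is reachable.

1, 2, 3, 5, 6, 7, 8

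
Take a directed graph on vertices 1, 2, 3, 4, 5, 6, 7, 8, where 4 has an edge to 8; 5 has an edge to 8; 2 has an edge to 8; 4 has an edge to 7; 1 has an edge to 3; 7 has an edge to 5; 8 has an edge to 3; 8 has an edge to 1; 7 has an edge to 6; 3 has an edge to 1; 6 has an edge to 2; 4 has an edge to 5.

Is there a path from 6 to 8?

Explore from 6.
Distance 1: reach 2.
Distance 2: reach 8.
Found 8.

Yes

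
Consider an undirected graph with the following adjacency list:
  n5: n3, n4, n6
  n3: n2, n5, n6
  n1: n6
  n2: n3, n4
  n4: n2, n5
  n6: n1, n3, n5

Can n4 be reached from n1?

Explore from n1.
Distance 1: reach n6.
Distance 2: reach n3, n5.
Distance 3: reach n2, n4.
Found n4.

Yes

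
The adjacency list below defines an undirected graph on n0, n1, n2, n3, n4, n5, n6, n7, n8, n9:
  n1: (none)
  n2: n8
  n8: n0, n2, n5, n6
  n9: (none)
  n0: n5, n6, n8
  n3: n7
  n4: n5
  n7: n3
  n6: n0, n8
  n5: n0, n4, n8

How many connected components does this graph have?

From n0: component {n0, n2, n4, n5, n6, n8}.
From n1: component {n1}.
From n3: component {n3, n7}.
From n9: component {n9}.
That's 4 components.

4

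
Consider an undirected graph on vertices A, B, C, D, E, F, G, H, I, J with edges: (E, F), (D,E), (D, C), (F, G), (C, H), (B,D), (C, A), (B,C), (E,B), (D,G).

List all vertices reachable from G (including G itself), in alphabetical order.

A, B, C, D, E, F, G, H

Start at G.
Its neighbours: D, F.
Then their neighbours: B, C, E.
Then next layer: A, H.
Nothing further is reachable.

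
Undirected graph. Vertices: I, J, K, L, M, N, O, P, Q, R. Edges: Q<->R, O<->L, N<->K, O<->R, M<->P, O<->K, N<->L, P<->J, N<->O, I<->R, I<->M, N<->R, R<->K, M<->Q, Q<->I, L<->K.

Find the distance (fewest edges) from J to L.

Distance 0: J.
Distance 1: P.
Distance 2: M.
Distance 3: I, Q.
Distance 4: R.
Distance 5: K, N, O.
Distance 6: L — contains L.

6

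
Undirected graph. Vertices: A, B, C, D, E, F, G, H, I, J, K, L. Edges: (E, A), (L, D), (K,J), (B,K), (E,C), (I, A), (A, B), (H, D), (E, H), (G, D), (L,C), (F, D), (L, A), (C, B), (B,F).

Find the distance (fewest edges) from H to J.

Distance 0: H.
Distance 1: D, E.
Distance 2: A, C, F, G, L.
Distance 3: B, I.
Distance 4: K.
Distance 5: J — contains J.

5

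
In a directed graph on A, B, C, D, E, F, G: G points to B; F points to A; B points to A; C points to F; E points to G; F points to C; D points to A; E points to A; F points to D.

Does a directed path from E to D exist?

Explore from E.
Distance 1: reach A, G.
Distance 2: reach B.
The search from E is exhausted; no directed path reaches D.

No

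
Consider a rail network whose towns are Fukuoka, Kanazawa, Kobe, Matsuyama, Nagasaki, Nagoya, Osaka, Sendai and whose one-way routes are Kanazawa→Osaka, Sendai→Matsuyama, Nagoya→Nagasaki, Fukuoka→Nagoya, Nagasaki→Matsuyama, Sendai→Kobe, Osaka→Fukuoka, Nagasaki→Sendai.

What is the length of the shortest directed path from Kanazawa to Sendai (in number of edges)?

5

Distance 0: Kanazawa.
Distance 1: Osaka.
Distance 2: Fukuoka.
Distance 3: Nagoya.
Distance 4: Nagasaki.
Distance 5: Matsuyama, Sendai — contains Sendai.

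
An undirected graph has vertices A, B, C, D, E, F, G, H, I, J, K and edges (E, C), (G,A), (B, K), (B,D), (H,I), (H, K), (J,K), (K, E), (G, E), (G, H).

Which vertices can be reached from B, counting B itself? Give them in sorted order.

A, B, C, D, E, G, H, I, J, K

Start at B.
Its neighbours: D, K.
Then their neighbours: E, H, J.
Then next layer: C, G, I.
Then next layer: A.
Nothing further is reachable.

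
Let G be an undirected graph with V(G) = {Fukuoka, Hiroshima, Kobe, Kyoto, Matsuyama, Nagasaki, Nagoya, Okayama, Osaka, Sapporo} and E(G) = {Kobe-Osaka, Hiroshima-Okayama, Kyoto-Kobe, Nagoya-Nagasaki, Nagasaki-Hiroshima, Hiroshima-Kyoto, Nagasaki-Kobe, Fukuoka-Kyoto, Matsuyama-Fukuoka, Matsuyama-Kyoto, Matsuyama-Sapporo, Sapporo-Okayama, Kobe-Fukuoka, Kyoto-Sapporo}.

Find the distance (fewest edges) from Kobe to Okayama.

Distance 0: Kobe.
Distance 1: Fukuoka, Kyoto, Nagasaki, Osaka.
Distance 2: Hiroshima, Matsuyama, Nagoya, Sapporo.
Distance 3: Okayama — contains Okayama.

3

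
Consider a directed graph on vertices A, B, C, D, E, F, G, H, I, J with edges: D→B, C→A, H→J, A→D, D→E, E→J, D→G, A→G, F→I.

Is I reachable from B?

B has no outgoing edges, so nothing is reachable from it.

No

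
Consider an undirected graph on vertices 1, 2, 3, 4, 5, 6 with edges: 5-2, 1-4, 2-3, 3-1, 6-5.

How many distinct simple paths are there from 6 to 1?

1

6–5–2–3–1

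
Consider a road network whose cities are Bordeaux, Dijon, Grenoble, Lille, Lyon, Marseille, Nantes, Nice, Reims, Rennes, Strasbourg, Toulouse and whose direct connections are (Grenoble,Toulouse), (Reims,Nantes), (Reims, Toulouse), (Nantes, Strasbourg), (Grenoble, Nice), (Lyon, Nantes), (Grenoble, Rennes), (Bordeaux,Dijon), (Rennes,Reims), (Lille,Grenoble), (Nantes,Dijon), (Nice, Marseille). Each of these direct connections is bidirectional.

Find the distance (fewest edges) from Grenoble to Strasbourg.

4

Distance 0: Grenoble.
Distance 1: Lille, Nice, Rennes, Toulouse.
Distance 2: Marseille, Reims.
Distance 3: Nantes.
Distance 4: Dijon, Lyon, Strasbourg — contains Strasbourg.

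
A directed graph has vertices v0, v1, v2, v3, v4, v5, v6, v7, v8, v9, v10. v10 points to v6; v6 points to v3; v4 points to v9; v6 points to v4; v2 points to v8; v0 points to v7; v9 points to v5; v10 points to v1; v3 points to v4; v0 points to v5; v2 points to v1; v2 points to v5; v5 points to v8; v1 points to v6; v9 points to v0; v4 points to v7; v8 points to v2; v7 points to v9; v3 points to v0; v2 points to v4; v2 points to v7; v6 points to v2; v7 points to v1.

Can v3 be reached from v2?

Explore from v2.
Distance 1: reach v1, v4, v5, v7, v8.
Distance 2: reach v6, v9.
Distance 3: reach v0, v3.
Found v3.

Yes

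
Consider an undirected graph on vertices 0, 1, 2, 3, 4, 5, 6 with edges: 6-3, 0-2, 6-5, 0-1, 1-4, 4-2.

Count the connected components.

From 0: component {0, 1, 2, 4}.
From 3: component {3, 5, 6}.
That's 2 components.

2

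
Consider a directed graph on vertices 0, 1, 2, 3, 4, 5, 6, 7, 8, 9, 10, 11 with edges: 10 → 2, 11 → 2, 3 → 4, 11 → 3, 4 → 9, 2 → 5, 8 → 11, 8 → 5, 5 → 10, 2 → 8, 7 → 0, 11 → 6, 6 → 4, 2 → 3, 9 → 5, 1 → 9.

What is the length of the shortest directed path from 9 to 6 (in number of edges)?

Distance 0: 9.
Distance 1: 5.
Distance 2: 10.
Distance 3: 2.
Distance 4: 3, 8.
Distance 5: 4, 11.
Distance 6: 6 — contains 6.

6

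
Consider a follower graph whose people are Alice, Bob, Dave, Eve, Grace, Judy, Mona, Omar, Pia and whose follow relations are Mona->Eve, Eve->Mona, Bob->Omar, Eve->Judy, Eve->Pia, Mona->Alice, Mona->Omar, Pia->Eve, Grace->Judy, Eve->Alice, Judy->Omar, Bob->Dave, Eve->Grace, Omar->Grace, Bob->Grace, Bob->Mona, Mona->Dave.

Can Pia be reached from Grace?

Explore from Grace.
Distance 1: reach Judy.
Distance 2: reach Omar.
The search from Grace is exhausted; no directed path reaches Pia.

No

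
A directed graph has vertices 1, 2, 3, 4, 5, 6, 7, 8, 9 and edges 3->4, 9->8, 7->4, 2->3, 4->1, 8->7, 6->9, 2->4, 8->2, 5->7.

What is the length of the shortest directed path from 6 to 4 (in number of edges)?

4

Distance 0: 6.
Distance 1: 9.
Distance 2: 8.
Distance 3: 2, 7.
Distance 4: 3, 4 — contains 4.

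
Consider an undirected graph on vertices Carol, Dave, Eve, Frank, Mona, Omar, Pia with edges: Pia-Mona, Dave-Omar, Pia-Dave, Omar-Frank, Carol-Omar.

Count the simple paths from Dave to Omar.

1

Dave–Omar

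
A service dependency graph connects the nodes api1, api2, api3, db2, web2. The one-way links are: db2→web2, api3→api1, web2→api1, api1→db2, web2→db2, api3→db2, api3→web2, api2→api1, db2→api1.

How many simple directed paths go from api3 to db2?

4

api3→api1→db2
api3→db2
api3→web2→api1→db2
api3→web2→db2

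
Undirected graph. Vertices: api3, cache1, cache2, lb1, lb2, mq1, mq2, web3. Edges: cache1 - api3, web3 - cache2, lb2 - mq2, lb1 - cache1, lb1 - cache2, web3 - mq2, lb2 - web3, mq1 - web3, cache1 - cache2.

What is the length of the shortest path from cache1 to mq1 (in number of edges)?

3

Distance 0: cache1.
Distance 1: api3, cache2, lb1.
Distance 2: web3.
Distance 3: lb2, mq1, mq2 — contains mq1.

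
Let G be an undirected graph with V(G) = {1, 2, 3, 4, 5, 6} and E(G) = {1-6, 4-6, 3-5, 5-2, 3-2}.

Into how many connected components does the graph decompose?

2

From 1: component {1, 4, 6}.
From 2: component {2, 3, 5}.
That's 2 components.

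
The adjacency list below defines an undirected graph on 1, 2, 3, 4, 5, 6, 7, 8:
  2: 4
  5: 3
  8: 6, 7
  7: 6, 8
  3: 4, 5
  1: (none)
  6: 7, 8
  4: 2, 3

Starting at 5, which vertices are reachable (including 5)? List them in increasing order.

Start at 5.
Its neighbours: 3.
Then their neighbours: 4.
Then next layer: 2.
Nothing further is reachable.

2, 3, 4, 5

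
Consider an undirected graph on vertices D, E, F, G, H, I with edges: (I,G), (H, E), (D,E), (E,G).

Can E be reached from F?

F has no edges, so nothing is reachable from it.

No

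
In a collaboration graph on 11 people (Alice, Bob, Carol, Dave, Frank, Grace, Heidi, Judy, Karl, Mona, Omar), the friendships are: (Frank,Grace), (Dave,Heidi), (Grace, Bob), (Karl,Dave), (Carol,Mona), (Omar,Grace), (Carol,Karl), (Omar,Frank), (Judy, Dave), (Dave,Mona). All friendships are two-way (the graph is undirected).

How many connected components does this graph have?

From Alice: component {Alice}.
From Bob: component {Bob, Frank, Grace, Omar}.
From Carol: component {Carol, Dave, Heidi, Judy, Karl, Mona}.
That's 3 components.

3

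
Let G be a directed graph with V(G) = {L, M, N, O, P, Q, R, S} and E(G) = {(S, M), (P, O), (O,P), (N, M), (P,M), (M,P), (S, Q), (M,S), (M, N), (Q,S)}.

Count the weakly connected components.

3

From L: component {L}.
From M: component {M, N, O, P, Q, S}.
From R: component {R}.
That's 3 components.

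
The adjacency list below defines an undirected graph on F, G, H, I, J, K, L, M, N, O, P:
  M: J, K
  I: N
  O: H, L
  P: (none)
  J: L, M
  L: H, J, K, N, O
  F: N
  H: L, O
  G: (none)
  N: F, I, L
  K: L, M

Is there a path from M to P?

Explore from M.
Distance 1: reach J, K.
Distance 2: reach L.
Distance 3: reach H, N, O.
Distance 4: reach F, I.
The search is exhausted without reaching P; it lies in a different component.

No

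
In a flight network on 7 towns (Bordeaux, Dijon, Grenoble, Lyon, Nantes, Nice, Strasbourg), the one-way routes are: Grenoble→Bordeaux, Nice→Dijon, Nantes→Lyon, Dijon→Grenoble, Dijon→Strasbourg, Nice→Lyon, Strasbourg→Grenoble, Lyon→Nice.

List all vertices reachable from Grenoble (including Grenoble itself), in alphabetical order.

Bordeaux, Grenoble

Start at Grenoble.
Its neighbours: Bordeaux.
Nothing further is reachable.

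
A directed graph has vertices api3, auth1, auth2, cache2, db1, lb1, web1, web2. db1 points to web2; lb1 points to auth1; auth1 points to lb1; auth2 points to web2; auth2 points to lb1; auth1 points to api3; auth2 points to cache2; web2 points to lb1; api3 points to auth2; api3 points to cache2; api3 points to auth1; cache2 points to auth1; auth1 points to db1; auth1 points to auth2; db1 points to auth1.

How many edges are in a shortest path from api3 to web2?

Distance 0: api3.
Distance 1: auth1, auth2, cache2.
Distance 2: db1, lb1, web2 — contains web2.

2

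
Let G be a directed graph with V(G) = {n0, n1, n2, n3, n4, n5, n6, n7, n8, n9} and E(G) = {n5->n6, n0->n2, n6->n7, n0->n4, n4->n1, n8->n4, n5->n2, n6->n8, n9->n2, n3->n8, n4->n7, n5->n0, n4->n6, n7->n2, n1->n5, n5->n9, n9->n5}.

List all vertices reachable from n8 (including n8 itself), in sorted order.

n0, n1, n2, n4, n5, n6, n7, n8, n9

Start at n8.
Its neighbours: n4.
Then their neighbours: n1, n6, n7.
Then next layer: n2, n5.
Then next layer: n0, n9.
Nothing further is reachable.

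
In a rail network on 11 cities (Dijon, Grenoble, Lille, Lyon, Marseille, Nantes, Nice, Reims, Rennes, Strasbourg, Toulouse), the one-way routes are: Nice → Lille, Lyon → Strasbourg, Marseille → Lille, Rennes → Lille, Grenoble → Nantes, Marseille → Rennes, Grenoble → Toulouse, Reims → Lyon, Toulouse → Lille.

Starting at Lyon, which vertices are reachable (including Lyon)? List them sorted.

Lyon, Strasbourg

Start at Lyon.
Its neighbours: Strasbourg.
Nothing further is reachable.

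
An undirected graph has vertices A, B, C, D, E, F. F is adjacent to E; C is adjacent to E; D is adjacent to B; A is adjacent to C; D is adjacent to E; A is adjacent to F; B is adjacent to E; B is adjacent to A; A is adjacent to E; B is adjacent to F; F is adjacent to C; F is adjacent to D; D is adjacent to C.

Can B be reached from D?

Explore from D.
Distance 1: reach B, C, E, F.
Found B.

Yes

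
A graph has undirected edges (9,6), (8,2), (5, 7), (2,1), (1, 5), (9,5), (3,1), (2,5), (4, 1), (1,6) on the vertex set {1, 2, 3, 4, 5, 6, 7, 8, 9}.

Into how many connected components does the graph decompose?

1

From 1: component {1, 2, 3, 4, 5, 6, 7, 8, 9}.
That's 1 component.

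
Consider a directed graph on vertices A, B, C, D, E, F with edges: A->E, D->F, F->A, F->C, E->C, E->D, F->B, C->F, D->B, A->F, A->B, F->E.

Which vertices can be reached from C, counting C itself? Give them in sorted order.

Start at C.
Its neighbours: F.
Then their neighbours: A, B, E.
Then next layer: D.
Every vertex is now reached.

A, B, C, D, E, F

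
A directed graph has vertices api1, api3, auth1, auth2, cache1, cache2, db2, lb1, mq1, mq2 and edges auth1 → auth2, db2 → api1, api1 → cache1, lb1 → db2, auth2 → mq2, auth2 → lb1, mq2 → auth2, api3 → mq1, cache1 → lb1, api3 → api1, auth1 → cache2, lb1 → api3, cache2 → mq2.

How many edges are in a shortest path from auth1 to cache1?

5

Distance 0: auth1.
Distance 1: auth2, cache2.
Distance 2: lb1, mq2.
Distance 3: api3, db2.
Distance 4: api1, mq1.
Distance 5: cache1 — contains cache1.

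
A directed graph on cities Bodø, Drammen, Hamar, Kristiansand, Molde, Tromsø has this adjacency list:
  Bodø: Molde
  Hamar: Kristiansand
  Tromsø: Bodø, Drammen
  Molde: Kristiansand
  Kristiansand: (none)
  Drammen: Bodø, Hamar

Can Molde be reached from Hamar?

No

Explore from Hamar.
Distance 1: reach Kristiansand.
The search from Hamar is exhausted; no directed path reaches Molde.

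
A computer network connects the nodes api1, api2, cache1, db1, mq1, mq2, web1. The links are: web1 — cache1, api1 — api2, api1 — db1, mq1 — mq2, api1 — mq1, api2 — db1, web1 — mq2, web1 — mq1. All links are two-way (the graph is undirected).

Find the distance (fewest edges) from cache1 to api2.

4

Distance 0: cache1.
Distance 1: web1.
Distance 2: mq1, mq2.
Distance 3: api1.
Distance 4: api2, db1 — contains api2.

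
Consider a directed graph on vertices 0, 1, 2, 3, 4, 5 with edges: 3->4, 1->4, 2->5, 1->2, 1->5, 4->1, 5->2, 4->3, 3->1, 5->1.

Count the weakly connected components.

From 0: component {0}.
From 1: component {1, 2, 3, 4, 5}.
That's 2 components.

2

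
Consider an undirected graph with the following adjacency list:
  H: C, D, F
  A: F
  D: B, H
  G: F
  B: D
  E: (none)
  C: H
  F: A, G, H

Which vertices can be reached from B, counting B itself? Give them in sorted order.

A, B, C, D, F, G, H

Start at B.
Its neighbours: D.
Then their neighbours: H.
Then next layer: C, F.
Then next layer: A, G.
Nothing further is reachable.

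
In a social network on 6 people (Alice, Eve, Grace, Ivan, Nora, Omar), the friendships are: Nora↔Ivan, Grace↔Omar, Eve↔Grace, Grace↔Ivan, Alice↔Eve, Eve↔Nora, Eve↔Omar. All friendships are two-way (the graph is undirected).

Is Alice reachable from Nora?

Yes

Explore from Nora.
Distance 1: reach Eve, Ivan.
Distance 2: reach Alice, Grace, Omar.
Found Alice.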